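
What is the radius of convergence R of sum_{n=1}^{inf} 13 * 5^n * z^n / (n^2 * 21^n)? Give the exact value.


Step 1: General term a_n = 13 * 5^n / (n^2 * 21^n)
Step 2: By the root test, |a_n|^(1/n) = 13^(1/n) * 5 / (n^(2/n) * 21) -> 5/21 as n -> infinity (since 13^(1/n) -> 1 and n^(2/n) -> 1)
Step 3: R = 1/lim|a_n|^(1/n) = 21/5

21/5


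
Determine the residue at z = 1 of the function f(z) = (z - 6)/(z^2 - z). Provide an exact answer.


Step 1: Q(z) = z^2 - z = (z - 1)(z)
Step 2: Q'(z) = 2z - 1
Step 3: Q'(1) = 1, P(1) = -5
Step 4: Res = P(1)/Q'(1) = -5/1 = -5

-5


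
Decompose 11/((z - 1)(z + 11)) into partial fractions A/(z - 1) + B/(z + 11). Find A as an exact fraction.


Step 1: Multiply both sides by (z - 1) and set z = 1
Step 2: A = 11 / (1 + 11)
Step 3: A = 11 / 12
Step 4: A = 11/12

11/12


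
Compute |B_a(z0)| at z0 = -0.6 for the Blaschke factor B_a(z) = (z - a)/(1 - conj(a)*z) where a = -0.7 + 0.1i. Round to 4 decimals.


Step 1: Numerator z0 - a = -0.6 - (-0.7 + 0.1i) = 0.1 - 0.1i
Step 2: Denominator 1 - conj(a)*z0 = 1 - (-0.7 - 0.1i)*(-0.6) = 0.58 - 0.06i
Step 3: |z0 - a|^2 = 0.1^2 + (-0.1)^2 = 0.02; |1 - conj(a)*z0|^2 = 0.58^2 + (-0.06)^2 = 0.34
Step 4: |B_a(-0.6)| = sqrt(0.02 / 0.34) = sqrt(0.058824)
Step 5: = 0.2425

0.2425


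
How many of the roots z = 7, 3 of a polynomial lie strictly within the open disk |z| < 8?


Step 1: Check each root:
  z = 7: |7| = 7 < 8
  z = 3: |3| = 3 < 8
Step 2: Count = 2

2


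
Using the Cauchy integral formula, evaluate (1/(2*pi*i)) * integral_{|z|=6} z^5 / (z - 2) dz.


Step 1: f(z) = z^5, a = 2 is inside |z| = 6
Step 2: By Cauchy integral formula: (1/(2pi*i)) * integral = f(a)
Step 3: f(2) = 2^5 = 32

32


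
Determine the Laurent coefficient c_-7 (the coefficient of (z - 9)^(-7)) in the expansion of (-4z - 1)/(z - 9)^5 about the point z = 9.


Step 1: Write the numerator in powers of (z - 9): -4z - 1 = -4(z - 9) + (-4*9 - 1) = -4(z - 9) - 37
Step 2: Divide by (z - 9)^5: f(z) = -37(z - 9)^(-5) - 4(z - 9)^(-4)
Step 3: This finite sum is the Laurent series of f about z = 9.
Step 4: Only the powers -5 and -4 appear, so the coefficient of (z - 9)^(-7) = 0

0


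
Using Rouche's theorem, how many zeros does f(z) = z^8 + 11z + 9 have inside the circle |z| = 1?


Step 1: On |z| = 1 the three terms have sizes |z^8| = 1^8 = 1, |11z| = 11*1 = 11, |9| = 9
Step 2: The dominant term is g(z) = 11z; let h(z) = z^8 + 9 so f = g + h
Step 3: On |z| = 1: |g| = 11 and |h| <= 1 + 9 = 10
Step 4: Since 11 > 10, |h| < |g| on |z| = 1, so by Rouche f has the same number of zeros as g inside |z| < 1
Step 5: g(z) = 11z has 1 zero (at the origin, multiplicity 1) inside |z| < 1. Answer = 1

1


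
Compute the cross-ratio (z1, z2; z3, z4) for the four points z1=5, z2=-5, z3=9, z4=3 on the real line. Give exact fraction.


Step 1: (z1-z3)(z2-z4) = (-4) * (-8) = 32
Step 2: (z1-z4)(z2-z3) = 2 * (-14) = -28
Step 3: Cross-ratio = -32/28 = -8/7

-8/7


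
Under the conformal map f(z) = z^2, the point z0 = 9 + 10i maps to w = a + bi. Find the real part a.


Step 1: z0 = 9 + 10i
Step 2: z0^2 = 9^2 - 10^2 + 180i
Step 3: real part = 81 - 100 = -19

-19


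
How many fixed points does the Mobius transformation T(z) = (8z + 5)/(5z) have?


Step 1: Fixed points satisfy T(z) = z
Step 2: 5z^2 - 8z - 5 = 0
Step 3: Discriminant = (-8)^2 - 4*5*(-5) = 164
Step 4: Number of fixed points = 2

2


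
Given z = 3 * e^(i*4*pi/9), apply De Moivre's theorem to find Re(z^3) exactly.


Step 1: By De Moivre's theorem, z^3 = 3^3 * e^(i*3*4*pi/9) = 27 * (cos(4*pi/3) + i*sin(4*pi/3))
Step 2: |z|^3 = 3^3 = 27
Step 3: The angle 4*pi/3 already lies in [0, 2*pi)
Step 4: cos(4*pi/3) = -1/2
Step 5: Re(z^3) = 27 * (-1/2) = -27/2

-27/2


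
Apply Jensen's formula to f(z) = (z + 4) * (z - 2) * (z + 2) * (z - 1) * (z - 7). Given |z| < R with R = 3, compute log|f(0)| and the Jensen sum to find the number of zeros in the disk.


Jensen's formula: (1/2pi)*integral log|f(Re^it)|dt = log|f(0)| + sum_{|a_k|<R} log(R/|a_k|)
Step 1: f(0) = 4 * (-2) * 2 * (-1) * (-7) = -112
Step 2: log|f(0)| = log|-4| + log|2| + log|-2| + log|1| + log|7| = 4.7185
Step 3: Zeros inside |z| < 3: 2, -2, 1
Step 4: Jensen sum = log(3/2) + log(3/2) + log(3/1) = 1.9095
Step 5: n(R) = number of terms in the Jensen sum = count of zeros inside |z| < 3 = 3

3


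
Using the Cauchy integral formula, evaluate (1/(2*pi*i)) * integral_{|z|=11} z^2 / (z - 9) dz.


Step 1: f(z) = z^2, a = 9 is inside |z| = 11
Step 2: By Cauchy integral formula: (1/(2pi*i)) * integral = f(a)
Step 3: f(9) = 9^2 = 81

81


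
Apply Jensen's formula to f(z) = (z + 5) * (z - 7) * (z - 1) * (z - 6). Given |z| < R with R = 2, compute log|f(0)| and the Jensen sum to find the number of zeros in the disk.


Jensen's formula: (1/2pi)*integral log|f(Re^it)|dt = log|f(0)| + sum_{|a_k|<R} log(R/|a_k|)
Step 1: f(0) = 5 * (-7) * (-1) * (-6) = -210
Step 2: log|f(0)| = log|-5| + log|7| + log|1| + log|6| = 5.3471
Step 3: Zeros inside |z| < 2: 1
Step 4: Jensen sum = log(2/1) = 0.6931
Step 5: n(R) = number of terms in the Jensen sum = count of zeros inside |z| < 2 = 1

1


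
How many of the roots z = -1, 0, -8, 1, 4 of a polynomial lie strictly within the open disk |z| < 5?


Step 1: Check each root:
  z = -1: |-1| = 1 < 5
  z = 0: |0| = 0 < 5
  z = -8: |-8| = 8 >= 5
  z = 1: |1| = 1 < 5
  z = 4: |4| = 4 < 5
Step 2: Count = 4

4


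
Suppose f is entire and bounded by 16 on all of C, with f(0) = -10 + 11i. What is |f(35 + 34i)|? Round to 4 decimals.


Step 1: By Liouville's theorem, a bounded entire function is constant.
Step 2: f(z) = f(0) = -10 + 11i for all z.
Step 3: |f(w)| = |-10 + 11i| = sqrt(100 + 121)
Step 4: = 14.8661

14.8661


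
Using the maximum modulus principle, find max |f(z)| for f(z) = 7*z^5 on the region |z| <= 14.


Step 1: On |z| = 14, |f(z)| = 7 * |z|^5 = 7 * 14^5
Step 2: By maximum modulus principle, maximum is on boundary.
Step 3: Maximum = 7 * 537824 = 3764768

3764768


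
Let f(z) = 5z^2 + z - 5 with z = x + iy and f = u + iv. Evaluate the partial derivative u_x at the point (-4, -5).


Step 1: f(z) = 5(x+iy)^2 + (x+iy) - 5
Step 2: u = 5(x^2 - y^2) + x - 5
Step 3: u_x = 10x + 1
Step 4: At (-4, -5): u_x = -40 + 1 = -39

-39


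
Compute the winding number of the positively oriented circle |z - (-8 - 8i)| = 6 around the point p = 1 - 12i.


Step 1: Center c = (-8, -8), radius = 6
Step 2: |p - c|^2 = 9^2 + (-4)^2 = 97
Step 3: r^2 = 36
Step 4: |p-c| > r so winding number = 0

0


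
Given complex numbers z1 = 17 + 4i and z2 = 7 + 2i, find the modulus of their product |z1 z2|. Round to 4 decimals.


Step 1: |z1| = sqrt(17^2 + 4^2) = sqrt(305)
Step 2: |z2| = sqrt(7^2 + 2^2) = sqrt(53)
Step 3: |z1*z2| = |z1|*|z2| = sqrt(305) * sqrt(53) = sqrt(305 * 53) = sqrt(16165)
Step 4: = 127.1417

127.1417


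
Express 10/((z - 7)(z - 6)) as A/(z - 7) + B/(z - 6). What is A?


Step 1: Multiply both sides by (z - 7) and set z = 7
Step 2: A = 10 / (7 - 6)
Step 3: A = 10 / 1
Step 4: A = 10

10


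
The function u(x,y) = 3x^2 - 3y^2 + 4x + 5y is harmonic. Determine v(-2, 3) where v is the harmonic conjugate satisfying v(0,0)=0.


Step 1: v_x = -u_y = 6y - 5
Step 2: v_y = u_x = 6x + 4
Step 3: v = 6xy - 5x + 4y + C
Step 4: v(0,0) = 0 => C = 0
Step 5: v(-2, 3) = -14

-14


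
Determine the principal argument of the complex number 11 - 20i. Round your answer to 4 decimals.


Step 1: z = 11 - 20i
Step 2: arg(z) = atan2(-20, 11)
Step 3: arg(z) = -1.068

-1.068


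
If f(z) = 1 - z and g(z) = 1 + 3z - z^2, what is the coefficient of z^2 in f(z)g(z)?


Step 1: z^2 term in f*g comes from: (1)*(-z^2) + (-z)*(3z) + (0)*(1)
Step 2: = -1 - 3 + 0
Step 3: = -4

-4


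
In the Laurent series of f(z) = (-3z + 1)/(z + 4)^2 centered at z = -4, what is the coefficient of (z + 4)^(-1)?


Step 1: Write the numerator in powers of (z + 4): -3z + 1 = -3(z + 4) + (-3*(-4) + 1) = -3(z + 4) + 13
Step 2: Divide by (z + 4)^2: f(z) = 13(z + 4)^(-2) - 3(z + 4)^(-1)
Step 3: This finite sum is the Laurent series of f about z = -4.
Step 4: Coefficient of (z + 4)^(-1) = coefficient of (z + 4) in the re-centred numerator = -3

-3


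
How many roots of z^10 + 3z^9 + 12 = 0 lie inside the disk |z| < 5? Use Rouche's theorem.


Step 1: On |z| = 5 the three terms have sizes |z^10| = 5^10 = 9765625, |3z^9| = 3*5^9 = 5859375, |12| = 12
Step 2: The dominant term is g(z) = z^10; let h(z) = 3z^9 + 12 so f = g + h
Step 3: On |z| = 5: |g| = 9765625 and |h| <= 5859375 + 12 = 5859387
Step 4: Since 9765625 > 5859387, |h| < |g| on |z| = 5, so by Rouche f has the same number of zeros as g inside |z| < 5
Step 5: g(z) = z^10 has 10 zeros (all at the origin) inside |z| < 5. Answer = 10

10


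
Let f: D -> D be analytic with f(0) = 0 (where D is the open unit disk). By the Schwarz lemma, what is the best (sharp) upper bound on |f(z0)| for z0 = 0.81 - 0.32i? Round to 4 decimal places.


Step 1: Schwarz lemma: if f: D -> D is analytic with f(0) = 0, then |f(z)| <= |z| for all z in D, and this is sharp (f(z) = z).
Step 2: |z0|^2 = 0.81^2 + (-0.32)^2 = 0.7585
Step 3: |z0| = sqrt(0.7585) = 0.870919
Step 4: Best bound = |z0| = 0.8709

0.8709


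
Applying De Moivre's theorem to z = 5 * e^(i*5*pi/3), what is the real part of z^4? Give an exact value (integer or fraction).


Step 1: By De Moivre's theorem, z^4 = 5^4 * e^(i*4*5*pi/3) = 625 * (cos(20*pi/3) + i*sin(20*pi/3))
Step 2: |z|^4 = 5^4 = 625
Step 3: Reduce the angle mod 2*pi: 20*pi/3 - 6*pi = 2*pi/3
Step 4: cos(2*pi/3) = -1/2
Step 5: Re(z^4) = 625 * (-1/2) = -625/2

-625/2


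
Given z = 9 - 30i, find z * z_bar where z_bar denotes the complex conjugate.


Step 1: conj(z) = 9 + 30i
Step 2: z * conj(z) = 9^2 + (-30)^2
Step 3: = 81 + 900 = 981

981


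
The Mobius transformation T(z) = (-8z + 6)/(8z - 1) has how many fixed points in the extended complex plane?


Step 1: Fixed points satisfy T(z) = z
Step 2: 8z^2 + 7z - 6 = 0
Step 3: Discriminant = 7^2 - 4*8*(-6) = 241
Step 4: Number of fixed points = 2

2


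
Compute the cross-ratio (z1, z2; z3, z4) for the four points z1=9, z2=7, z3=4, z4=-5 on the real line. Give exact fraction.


Step 1: (z1-z3)(z2-z4) = 5 * 12 = 60
Step 2: (z1-z4)(z2-z3) = 14 * 3 = 42
Step 3: Cross-ratio = 60/42 = 10/7

10/7


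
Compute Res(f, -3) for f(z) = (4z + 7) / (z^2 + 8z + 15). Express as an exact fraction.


Step 1: Q(z) = z^2 + 8z + 15 = (z + 3)(z + 5)
Step 2: Q'(z) = 2z + 8
Step 3: Q'(-3) = 2, P(-3) = -5
Step 4: Res = P(-3)/Q'(-3) = -5/2 = -5/2

-5/2


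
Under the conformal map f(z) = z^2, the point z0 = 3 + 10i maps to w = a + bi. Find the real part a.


Step 1: z0 = 3 + 10i
Step 2: z0^2 = 3^2 - 10^2 + 60i
Step 3: real part = 9 - 100 = -91

-91


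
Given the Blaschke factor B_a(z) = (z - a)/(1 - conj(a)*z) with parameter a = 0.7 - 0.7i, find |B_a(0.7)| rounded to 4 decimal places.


Step 1: Numerator z0 - a = 0.7 - (0.7 - 0.7i) = 0 + 0.7i
Step 2: Denominator 1 - conj(a)*z0 = 1 - (0.7 + 0.7i)*0.7 = 0.51 - 0.49i
Step 3: |z0 - a|^2 = 0^2 + 0.7^2 = 0.49; |1 - conj(a)*z0|^2 = 0.51^2 + (-0.49)^2 = 0.5002
Step 4: |B_a(0.7)| = sqrt(0.49 / 0.5002) = sqrt(0.979608)
Step 5: = 0.9898

0.9898


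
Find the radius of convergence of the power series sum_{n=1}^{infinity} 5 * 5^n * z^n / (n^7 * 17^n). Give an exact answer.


Step 1: General term a_n = 5 * 5^n / (n^7 * 17^n)
Step 2: By the root test, |a_n|^(1/n) = 5^(1/n) * 5 / (n^(7/n) * 17) -> 5/17 as n -> infinity (since 5^(1/n) -> 1 and n^(7/n) -> 1)
Step 3: R = 1/lim|a_n|^(1/n) = 17/5

17/5


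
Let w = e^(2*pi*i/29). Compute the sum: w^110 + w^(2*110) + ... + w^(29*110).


Step 1: The sum sum_{j=1}^{n} w^(k*j) equals n if n | k, else 0.
Step 2: Here n = 29, k = 110
Step 3: Does n divide k? 29 | 110 -> False
Step 4: Sum = 0

0


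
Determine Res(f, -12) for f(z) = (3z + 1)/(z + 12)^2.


Step 1: Pole of order 2 at z = -12
Step 2: Res = lim d/dz [(z + 12)^2 * f(z)] as z -> -12
Step 3: (z + 12)^2 * f(z) = 3z + 1
Step 4: d/dz[3z + 1] = 3

3


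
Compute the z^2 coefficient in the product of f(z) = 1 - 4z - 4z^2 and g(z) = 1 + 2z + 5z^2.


Step 1: z^2 term in f*g comes from: (1)*(5z^2) + (-4z)*(2z) + (-4z^2)*(1)
Step 2: = 5 - 8 - 4
Step 3: = -7

-7


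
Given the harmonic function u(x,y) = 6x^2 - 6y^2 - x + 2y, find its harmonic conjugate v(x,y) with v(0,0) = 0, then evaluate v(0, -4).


Step 1: v_x = -u_y = 12y - 2
Step 2: v_y = u_x = 12x - 1
Step 3: v = 12xy - 2x - y + C
Step 4: v(0,0) = 0 => C = 0
Step 5: v(0, -4) = 4

4


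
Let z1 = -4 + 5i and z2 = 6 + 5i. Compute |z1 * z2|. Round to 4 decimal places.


Step 1: |z1| = sqrt((-4)^2 + 5^2) = sqrt(41)
Step 2: |z2| = sqrt(6^2 + 5^2) = sqrt(61)
Step 3: |z1*z2| = |z1|*|z2| = sqrt(41) * sqrt(61) = sqrt(41 * 61) = sqrt(2501)
Step 4: = 50.01

50.01


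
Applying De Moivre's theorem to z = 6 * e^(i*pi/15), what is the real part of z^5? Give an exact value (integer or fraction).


Step 1: By De Moivre's theorem, z^5 = 6^5 * e^(i*5*pi/15) = 7776 * (cos(pi/3) + i*sin(pi/3))
Step 2: |z|^5 = 6^5 = 7776
Step 3: The angle pi/3 already lies in [0, 2*pi)
Step 4: cos(pi/3) = 1/2
Step 5: Re(z^5) = 7776 * 1/2 = 3888

3888


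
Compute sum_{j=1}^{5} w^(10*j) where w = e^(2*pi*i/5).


Step 1: The sum sum_{j=1}^{n} w^(k*j) equals n if n | k, else 0.
Step 2: Here n = 5, k = 10
Step 3: Does n divide k? 5 | 10 -> True
Step 4: Sum = 5

5


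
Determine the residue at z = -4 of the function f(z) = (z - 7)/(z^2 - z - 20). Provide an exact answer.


Step 1: Q(z) = z^2 - z - 20 = (z + 4)(z - 5)
Step 2: Q'(z) = 2z - 1
Step 3: Q'(-4) = -9, P(-4) = -11
Step 4: Res = P(-4)/Q'(-4) = -11/(-9) = 11/9

11/9


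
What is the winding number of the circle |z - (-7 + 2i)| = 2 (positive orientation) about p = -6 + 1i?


Step 1: Center c = (-7, 2), radius = 2
Step 2: |p - c|^2 = 1^2 + (-1)^2 = 2
Step 3: r^2 = 4
Step 4: |p-c| < r so winding number = 1

1


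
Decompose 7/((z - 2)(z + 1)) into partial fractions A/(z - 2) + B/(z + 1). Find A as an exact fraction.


Step 1: Multiply both sides by (z - 2) and set z = 2
Step 2: A = 7 / (2 + 1)
Step 3: A = 7 / 3
Step 4: A = 7/3

7/3


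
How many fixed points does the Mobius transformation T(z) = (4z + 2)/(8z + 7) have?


Step 1: Fixed points satisfy T(z) = z
Step 2: 8z^2 + 3z - 2 = 0
Step 3: Discriminant = 3^2 - 4*8*(-2) = 73
Step 4: Number of fixed points = 2

2


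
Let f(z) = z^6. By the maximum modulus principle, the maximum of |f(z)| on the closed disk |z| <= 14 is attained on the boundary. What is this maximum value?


Step 1: On |z| = 14, |f(z)| = |z|^6 = 14^6
Step 2: By maximum modulus principle, maximum is on boundary.
Step 3: Maximum = 7529536 = 7529536

7529536


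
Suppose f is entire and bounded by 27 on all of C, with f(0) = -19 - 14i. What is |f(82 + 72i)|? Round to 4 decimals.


Step 1: By Liouville's theorem, a bounded entire function is constant.
Step 2: f(z) = f(0) = -19 - 14i for all z.
Step 3: |f(w)| = |-19 - 14i| = sqrt(361 + 196)
Step 4: = 23.6008

23.6008


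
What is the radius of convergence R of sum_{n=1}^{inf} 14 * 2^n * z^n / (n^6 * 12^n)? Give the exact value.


Step 1: General term a_n = 14 * 2^n / (n^6 * 12^n)
Step 2: By the root test, |a_n|^(1/n) = 14^(1/n) * 2 / (n^(6/n) * 12) -> 2/12 as n -> infinity (since 14^(1/n) -> 1 and n^(6/n) -> 1)
Step 3: R = 1/lim|a_n|^(1/n) = 12/2 = 6

6


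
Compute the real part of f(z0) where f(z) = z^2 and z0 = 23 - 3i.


Step 1: z0 = 23 - 3i
Step 2: z0^2 = 23^2 - (-3)^2 - 138i
Step 3: real part = 529 - 9 = 520

520


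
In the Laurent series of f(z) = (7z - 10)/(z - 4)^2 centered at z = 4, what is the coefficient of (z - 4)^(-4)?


Step 1: Write the numerator in powers of (z - 4): 7z - 10 = 7(z - 4) + (7*4 - 10) = 7(z - 4) + 18
Step 2: Divide by (z - 4)^2: f(z) = 18(z - 4)^(-2) + 7(z - 4)^(-1)
Step 3: This finite sum is the Laurent series of f about z = 4.
Step 4: Only the powers -2 and -1 appear, so the coefficient of (z - 4)^(-4) = 0

0


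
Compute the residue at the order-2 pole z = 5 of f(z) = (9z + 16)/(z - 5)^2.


Step 1: Pole of order 2 at z = 5
Step 2: Res = lim d/dz [(z - 5)^2 * f(z)] as z -> 5
Step 3: (z - 5)^2 * f(z) = 9z + 16
Step 4: d/dz[9z + 16] = 9

9


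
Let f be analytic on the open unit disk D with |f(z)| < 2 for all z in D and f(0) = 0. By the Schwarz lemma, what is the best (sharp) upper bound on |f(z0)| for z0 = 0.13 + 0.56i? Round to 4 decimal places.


Step 1: g = f/2 maps D -> D with g(0) = 0, so by the Schwarz lemma |g(z)| <= |z|, i.e. |f(z)| <= 2|z|; this is sharp (f(z) = 2z).
Step 2: |z0|^2 = 0.13^2 + 0.56^2 = 0.3305
Step 3: |z0| = sqrt(0.3305) = 0.574891
Step 4: Best bound = 2 * |z0| = 2 * 0.574891 = 1.1498

1.1498


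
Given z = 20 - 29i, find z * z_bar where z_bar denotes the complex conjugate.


Step 1: conj(z) = 20 + 29i
Step 2: z * conj(z) = 20^2 + (-29)^2
Step 3: = 400 + 841 = 1241

1241


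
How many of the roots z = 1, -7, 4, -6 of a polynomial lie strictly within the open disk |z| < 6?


Step 1: Check each root:
  z = 1: |1| = 1 < 6
  z = -7: |-7| = 7 >= 6
  z = 4: |4| = 4 < 6
  z = -6: |-6| = 6 >= 6
Step 2: Count = 2

2


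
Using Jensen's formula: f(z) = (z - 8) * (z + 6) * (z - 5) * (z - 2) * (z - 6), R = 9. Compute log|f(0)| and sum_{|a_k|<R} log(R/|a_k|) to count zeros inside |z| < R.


Jensen's formula: (1/2pi)*integral log|f(Re^it)|dt = log|f(0)| + sum_{|a_k|<R} log(R/|a_k|)
Step 1: f(0) = (-8) * 6 * (-5) * (-2) * (-6) = 2880
Step 2: log|f(0)| = log|8| + log|-6| + log|5| + log|2| + log|6| = 7.9655
Step 3: Zeros inside |z| < 9: 8, -6, 5, 2, 6
Step 4: Jensen sum = log(9/8) + log(9/6) + log(9/5) + log(9/2) + log(9/6) = 3.0206
Step 5: n(R) = number of terms in the Jensen sum = count of zeros inside |z| < 9 = 5

5


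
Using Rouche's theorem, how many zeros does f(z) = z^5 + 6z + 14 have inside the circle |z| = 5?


Step 1: On |z| = 5 the three terms have sizes |z^5| = 5^5 = 3125, |6z| = 6*5 = 30, |14| = 14
Step 2: The dominant term is g(z) = z^5; let h(z) = 6z + 14 so f = g + h
Step 3: On |z| = 5: |g| = 3125 and |h| <= 30 + 14 = 44
Step 4: Since 3125 > 44, |h| < |g| on |z| = 5, so by Rouche f has the same number of zeros as g inside |z| < 5
Step 5: g(z) = z^5 has 5 zeros (all at the origin) inside |z| < 5. Answer = 5

5


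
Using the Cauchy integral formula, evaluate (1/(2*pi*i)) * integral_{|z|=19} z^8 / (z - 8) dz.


Step 1: f(z) = z^8, a = 8 is inside |z| = 19
Step 2: By Cauchy integral formula: (1/(2pi*i)) * integral = f(a)
Step 3: f(8) = 8^8 = 16777216

16777216


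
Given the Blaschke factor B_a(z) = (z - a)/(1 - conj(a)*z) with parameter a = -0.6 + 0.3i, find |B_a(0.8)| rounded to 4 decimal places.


Step 1: Numerator z0 - a = 0.8 - (-0.6 + 0.3i) = 1.4 - 0.3i
Step 2: Denominator 1 - conj(a)*z0 = 1 - (-0.6 - 0.3i)*0.8 = 1.48 + 0.24i
Step 3: |z0 - a|^2 = 1.4^2 + (-0.3)^2 = 2.05; |1 - conj(a)*z0|^2 = 1.48^2 + 0.24^2 = 2.248
Step 4: |B_a(0.8)| = sqrt(2.05 / 2.248) = sqrt(0.911922)
Step 5: = 0.9549

0.9549


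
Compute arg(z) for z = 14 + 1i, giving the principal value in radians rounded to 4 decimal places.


Step 1: z = 14 + 1i
Step 2: arg(z) = atan2(1, 14)
Step 3: arg(z) = 0.0713

0.0713


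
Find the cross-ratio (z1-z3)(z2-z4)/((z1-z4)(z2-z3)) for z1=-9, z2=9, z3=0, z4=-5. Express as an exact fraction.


Step 1: (z1-z3)(z2-z4) = (-9) * 14 = -126
Step 2: (z1-z4)(z2-z3) = (-4) * 9 = -36
Step 3: Cross-ratio = 126/36 = 7/2

7/2


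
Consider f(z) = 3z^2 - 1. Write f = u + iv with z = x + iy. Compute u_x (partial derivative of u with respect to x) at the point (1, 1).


Step 1: f(z) = 3(x+iy)^2 - 1
Step 2: u = 3(x^2 - y^2) - 1
Step 3: u_x = 6x + 0
Step 4: At (1, 1): u_x = 6 + 0 = 6

6


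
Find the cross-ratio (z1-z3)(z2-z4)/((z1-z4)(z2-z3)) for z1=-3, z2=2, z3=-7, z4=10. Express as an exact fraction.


Step 1: (z1-z3)(z2-z4) = 4 * (-8) = -32
Step 2: (z1-z4)(z2-z3) = (-13) * 9 = -117
Step 3: Cross-ratio = 32/117 = 32/117

32/117


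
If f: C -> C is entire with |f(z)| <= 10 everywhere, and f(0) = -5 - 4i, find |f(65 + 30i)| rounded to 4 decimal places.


Step 1: By Liouville's theorem, a bounded entire function is constant.
Step 2: f(z) = f(0) = -5 - 4i for all z.
Step 3: |f(w)| = |-5 - 4i| = sqrt(25 + 16)
Step 4: = 6.4031

6.4031


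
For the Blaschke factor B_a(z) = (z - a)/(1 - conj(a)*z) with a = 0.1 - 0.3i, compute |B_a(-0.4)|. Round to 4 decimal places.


Step 1: Numerator z0 - a = -0.4 - (0.1 - 0.3i) = -0.5 + 0.3i
Step 2: Denominator 1 - conj(a)*z0 = 1 - (0.1 + 0.3i)*(-0.4) = 1.04 + 0.12i
Step 3: |z0 - a|^2 = (-0.5)^2 + 0.3^2 = 0.34; |1 - conj(a)*z0|^2 = 1.04^2 + 0.12^2 = 1.096
Step 4: |B_a(-0.4)| = sqrt(0.34 / 1.096) = sqrt(0.310219)
Step 5: = 0.557

0.557


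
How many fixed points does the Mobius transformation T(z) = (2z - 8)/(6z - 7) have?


Step 1: Fixed points satisfy T(z) = z
Step 2: 6z^2 - 9z + 8 = 0
Step 3: Discriminant = (-9)^2 - 4*6*8 = -111
Step 4: Number of fixed points = 2

2


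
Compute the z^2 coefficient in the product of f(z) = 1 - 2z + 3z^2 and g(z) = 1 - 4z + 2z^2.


Step 1: z^2 term in f*g comes from: (1)*(2z^2) + (-2z)*(-4z) + (3z^2)*(1)
Step 2: = 2 + 8 + 3
Step 3: = 13

13


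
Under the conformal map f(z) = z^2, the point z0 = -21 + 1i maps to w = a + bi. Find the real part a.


Step 1: z0 = -21 + 1i
Step 2: z0^2 = (-21)^2 - 1^2 - 42i
Step 3: real part = 441 - 1 = 440

440


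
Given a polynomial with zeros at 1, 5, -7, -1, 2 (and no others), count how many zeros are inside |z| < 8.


Step 1: Check each root:
  z = 1: |1| = 1 < 8
  z = 5: |5| = 5 < 8
  z = -7: |-7| = 7 < 8
  z = -1: |-1| = 1 < 8
  z = 2: |2| = 2 < 8
Step 2: Count = 5

5


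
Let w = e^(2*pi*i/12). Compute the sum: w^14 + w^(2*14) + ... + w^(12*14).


Step 1: The sum sum_{j=1}^{n} w^(k*j) equals n if n | k, else 0.
Step 2: Here n = 12, k = 14
Step 3: Does n divide k? 12 | 14 -> False
Step 4: Sum = 0

0


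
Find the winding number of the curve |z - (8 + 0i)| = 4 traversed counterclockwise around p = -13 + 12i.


Step 1: Center c = (8, 0), radius = 4
Step 2: |p - c|^2 = (-21)^2 + 12^2 = 585
Step 3: r^2 = 16
Step 4: |p-c| > r so winding number = 0

0


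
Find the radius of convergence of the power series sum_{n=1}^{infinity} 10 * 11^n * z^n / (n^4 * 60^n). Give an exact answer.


Step 1: General term a_n = 10 * 11^n / (n^4 * 60^n)
Step 2: By the root test, |a_n|^(1/n) = 10^(1/n) * 11 / (n^(4/n) * 60) -> 11/60 as n -> infinity (since 10^(1/n) -> 1 and n^(4/n) -> 1)
Step 3: R = 1/lim|a_n|^(1/n) = 60/11

60/11


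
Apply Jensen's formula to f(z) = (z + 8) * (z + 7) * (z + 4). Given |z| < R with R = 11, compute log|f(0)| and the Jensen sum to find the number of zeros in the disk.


Jensen's formula: (1/2pi)*integral log|f(Re^it)|dt = log|f(0)| + sum_{|a_k|<R} log(R/|a_k|)
Step 1: f(0) = 8 * 7 * 4 = 224
Step 2: log|f(0)| = log|-8| + log|-7| + log|-4| = 5.4116
Step 3: Zeros inside |z| < 11: -8, -7, -4
Step 4: Jensen sum = log(11/8) + log(11/7) + log(11/4) = 1.782
Step 5: n(R) = number of terms in the Jensen sum = count of zeros inside |z| < 11 = 3

3


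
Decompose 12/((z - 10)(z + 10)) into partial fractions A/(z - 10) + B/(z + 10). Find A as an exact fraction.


Step 1: Multiply both sides by (z - 10) and set z = 10
Step 2: A = 12 / (10 + 10)
Step 3: A = 12 / 20
Step 4: A = 3/5

3/5


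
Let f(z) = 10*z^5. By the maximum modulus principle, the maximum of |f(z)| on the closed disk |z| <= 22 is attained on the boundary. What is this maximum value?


Step 1: On |z| = 22, |f(z)| = 10 * |z|^5 = 10 * 22^5
Step 2: By maximum modulus principle, maximum is on boundary.
Step 3: Maximum = 10 * 5153632 = 51536320

51536320


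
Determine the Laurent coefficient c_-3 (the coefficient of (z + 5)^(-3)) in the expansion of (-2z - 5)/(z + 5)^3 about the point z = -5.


Step 1: Write the numerator in powers of (z + 5): -2z - 5 = -2(z + 5) + (-2*(-5) - 5) = -2(z + 5) + 5
Step 2: Divide by (z + 5)^3: f(z) = 5(z + 5)^(-3) - 2(z + 5)^(-2)
Step 3: This finite sum is the Laurent series of f about z = -5.
Step 4: Coefficient of (z + 5)^(-3) = -2*(-5) - 5 = 5

5


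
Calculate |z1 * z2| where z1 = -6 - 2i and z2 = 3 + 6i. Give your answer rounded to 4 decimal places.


Step 1: |z1| = sqrt((-6)^2 + (-2)^2) = sqrt(40)
Step 2: |z2| = sqrt(3^2 + 6^2) = sqrt(45)
Step 3: |z1*z2| = |z1|*|z2| = sqrt(40) * sqrt(45) = sqrt(40 * 45) = sqrt(1800)
Step 4: = 42.4264

42.4264


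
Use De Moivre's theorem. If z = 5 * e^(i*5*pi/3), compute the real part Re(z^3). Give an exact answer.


Step 1: By De Moivre's theorem, z^3 = 5^3 * e^(i*3*5*pi/3) = 125 * (cos(5*pi) + i*sin(5*pi))
Step 2: |z|^3 = 5^3 = 125
Step 3: Reduce the angle mod 2*pi: 5*pi - 4*pi = pi
Step 4: cos(pi) = -1
Step 5: Re(z^3) = 125 * (-1) = -125

-125


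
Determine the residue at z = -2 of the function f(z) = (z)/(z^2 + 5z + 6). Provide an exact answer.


Step 1: Q(z) = z^2 + 5z + 6 = (z + 2)(z + 3)
Step 2: Q'(z) = 2z + 5
Step 3: Q'(-2) = 1, P(-2) = -2
Step 4: Res = P(-2)/Q'(-2) = -2/1 = -2

-2


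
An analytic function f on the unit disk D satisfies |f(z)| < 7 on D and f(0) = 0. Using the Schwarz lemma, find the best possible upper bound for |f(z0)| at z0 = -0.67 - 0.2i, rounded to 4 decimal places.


Step 1: g = f/7 maps D -> D with g(0) = 0, so by the Schwarz lemma |g(z)| <= |z|, i.e. |f(z)| <= 7|z|; this is sharp (f(z) = 7z).
Step 2: |z0|^2 = (-0.67)^2 + (-0.2)^2 = 0.4889
Step 3: |z0| = sqrt(0.4889) = 0.699214
Step 4: Best bound = 7 * |z0| = 7 * 0.699214 = 4.8945

4.8945


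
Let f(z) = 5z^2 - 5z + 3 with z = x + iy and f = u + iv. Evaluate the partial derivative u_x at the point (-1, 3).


Step 1: f(z) = 5(x+iy)^2 - 5(x+iy) + 3
Step 2: u = 5(x^2 - y^2) - 5x + 3
Step 3: u_x = 10x - 5
Step 4: At (-1, 3): u_x = -10 - 5 = -15

-15


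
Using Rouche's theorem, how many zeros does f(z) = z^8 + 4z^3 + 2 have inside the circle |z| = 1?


Step 1: On |z| = 1 the three terms have sizes |z^8| = 1^8 = 1, |4z^3| = 4*1^3 = 4, |2| = 2
Step 2: The dominant term is g(z) = 4z^3; let h(z) = z^8 + 2 so f = g + h
Step 3: On |z| = 1: |g| = 4 and |h| <= 1 + 2 = 3
Step 4: Since 4 > 3, |h| < |g| on |z| = 1, so by Rouche f has the same number of zeros as g inside |z| < 1
Step 5: g(z) = 4z^3 has 3 zeros (at the origin, multiplicity 3) inside |z| < 1. Answer = 3

3


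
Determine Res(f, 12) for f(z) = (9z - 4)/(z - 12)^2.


Step 1: Pole of order 2 at z = 12
Step 2: Res = lim d/dz [(z - 12)^2 * f(z)] as z -> 12
Step 3: (z - 12)^2 * f(z) = 9z - 4
Step 4: d/dz[9z - 4] = 9

9


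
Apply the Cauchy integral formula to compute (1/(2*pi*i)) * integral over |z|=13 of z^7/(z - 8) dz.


Step 1: f(z) = z^7, a = 8 is inside |z| = 13
Step 2: By Cauchy integral formula: (1/(2pi*i)) * integral = f(a)
Step 3: f(8) = 8^7 = 2097152

2097152


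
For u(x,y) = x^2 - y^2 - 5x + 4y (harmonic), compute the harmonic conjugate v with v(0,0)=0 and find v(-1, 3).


Step 1: v_x = -u_y = 2y - 4
Step 2: v_y = u_x = 2x - 5
Step 3: v = 2xy - 4x - 5y + C
Step 4: v(0,0) = 0 => C = 0
Step 5: v(-1, 3) = -17

-17


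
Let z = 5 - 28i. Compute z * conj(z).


Step 1: conj(z) = 5 + 28i
Step 2: z * conj(z) = 5^2 + (-28)^2
Step 3: = 25 + 784 = 809

809


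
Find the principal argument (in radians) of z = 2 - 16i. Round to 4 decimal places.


Step 1: z = 2 - 16i
Step 2: arg(z) = atan2(-16, 2)
Step 3: arg(z) = -1.4464

-1.4464


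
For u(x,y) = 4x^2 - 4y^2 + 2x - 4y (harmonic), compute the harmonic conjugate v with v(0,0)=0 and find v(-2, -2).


Step 1: v_x = -u_y = 8y + 4
Step 2: v_y = u_x = 8x + 2
Step 3: v = 8xy + 4x + 2y + C
Step 4: v(0,0) = 0 => C = 0
Step 5: v(-2, -2) = 20

20


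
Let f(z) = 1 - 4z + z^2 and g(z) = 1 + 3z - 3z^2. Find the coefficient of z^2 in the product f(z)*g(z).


Step 1: z^2 term in f*g comes from: (1)*(-3z^2) + (-4z)*(3z) + (z^2)*(1)
Step 2: = -3 - 12 + 1
Step 3: = -14

-14


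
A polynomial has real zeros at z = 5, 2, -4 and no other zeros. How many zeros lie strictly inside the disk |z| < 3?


Step 1: Check each root:
  z = 5: |5| = 5 >= 3
  z = 2: |2| = 2 < 3
  z = -4: |-4| = 4 >= 3
Step 2: Count = 1

1


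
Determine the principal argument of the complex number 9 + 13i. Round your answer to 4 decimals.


Step 1: z = 9 + 13i
Step 2: arg(z) = atan2(13, 9)
Step 3: arg(z) = 0.9653

0.9653


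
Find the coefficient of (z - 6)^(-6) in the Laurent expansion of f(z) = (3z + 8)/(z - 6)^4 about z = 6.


Step 1: Write the numerator in powers of (z - 6): 3z + 8 = 3(z - 6) + (3*6 + 8) = 3(z - 6) + 26
Step 2: Divide by (z - 6)^4: f(z) = 26(z - 6)^(-4) + 3(z - 6)^(-3)
Step 3: This finite sum is the Laurent series of f about z = 6.
Step 4: Only the powers -4 and -3 appear, so the coefficient of (z - 6)^(-6) = 0

0


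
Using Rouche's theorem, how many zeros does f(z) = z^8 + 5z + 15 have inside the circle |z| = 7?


Step 1: On |z| = 7 the three terms have sizes |z^8| = 7^8 = 5764801, |5z| = 5*7 = 35, |15| = 15
Step 2: The dominant term is g(z) = z^8; let h(z) = 5z + 15 so f = g + h
Step 3: On |z| = 7: |g| = 5764801 and |h| <= 35 + 15 = 50
Step 4: Since 5764801 > 50, |h| < |g| on |z| = 7, so by Rouche f has the same number of zeros as g inside |z| < 7
Step 5: g(z) = z^8 has 8 zeros (all at the origin) inside |z| < 7. Answer = 8

8


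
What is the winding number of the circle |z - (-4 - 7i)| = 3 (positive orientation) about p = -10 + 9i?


Step 1: Center c = (-4, -7), radius = 3
Step 2: |p - c|^2 = (-6)^2 + 16^2 = 292
Step 3: r^2 = 9
Step 4: |p-c| > r so winding number = 0

0


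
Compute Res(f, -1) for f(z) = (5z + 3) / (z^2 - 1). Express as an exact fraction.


Step 1: Q(z) = z^2 - 1 = (z + 1)(z - 1)
Step 2: Q'(z) = 2z
Step 3: Q'(-1) = -2, P(-1) = -2
Step 4: Res = P(-1)/Q'(-1) = -2/(-2) = 1

1


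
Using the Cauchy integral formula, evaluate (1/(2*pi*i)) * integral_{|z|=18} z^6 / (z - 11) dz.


Step 1: f(z) = z^6, a = 11 is inside |z| = 18
Step 2: By Cauchy integral formula: (1/(2pi*i)) * integral = f(a)
Step 3: f(11) = 11^6 = 1771561

1771561


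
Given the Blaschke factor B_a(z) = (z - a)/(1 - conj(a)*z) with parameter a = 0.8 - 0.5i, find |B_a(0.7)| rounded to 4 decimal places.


Step 1: Numerator z0 - a = 0.7 - (0.8 - 0.5i) = -0.1 + 0.5i
Step 2: Denominator 1 - conj(a)*z0 = 1 - (0.8 + 0.5i)*0.7 = 0.44 - 0.35i
Step 3: |z0 - a|^2 = (-0.1)^2 + 0.5^2 = 0.26; |1 - conj(a)*z0|^2 = 0.44^2 + (-0.35)^2 = 0.3161
Step 4: |B_a(0.7)| = sqrt(0.26 / 0.3161) = sqrt(0.822525)
Step 5: = 0.9069

0.9069


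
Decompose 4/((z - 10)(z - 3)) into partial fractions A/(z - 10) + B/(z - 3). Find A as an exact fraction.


Step 1: Multiply both sides by (z - 10) and set z = 10
Step 2: A = 4 / (10 - 3)
Step 3: A = 4 / 7
Step 4: A = 4/7

4/7


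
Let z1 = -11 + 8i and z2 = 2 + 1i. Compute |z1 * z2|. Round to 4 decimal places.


Step 1: |z1| = sqrt((-11)^2 + 8^2) = sqrt(185)
Step 2: |z2| = sqrt(2^2 + 1^2) = sqrt(5)
Step 3: |z1*z2| = |z1|*|z2| = sqrt(185) * sqrt(5) = sqrt(185 * 5) = sqrt(925)
Step 4: = 30.4138

30.4138


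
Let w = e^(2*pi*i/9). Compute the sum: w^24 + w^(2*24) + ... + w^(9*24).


Step 1: The sum sum_{j=1}^{n} w^(k*j) equals n if n | k, else 0.
Step 2: Here n = 9, k = 24
Step 3: Does n divide k? 9 | 24 -> False
Step 4: Sum = 0

0


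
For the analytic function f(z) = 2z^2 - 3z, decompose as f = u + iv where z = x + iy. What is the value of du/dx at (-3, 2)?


Step 1: f(z) = 2(x+iy)^2 - 3(x+iy) + 0
Step 2: u = 2(x^2 - y^2) - 3x + 0
Step 3: u_x = 4x - 3
Step 4: At (-3, 2): u_x = -12 - 3 = -15

-15


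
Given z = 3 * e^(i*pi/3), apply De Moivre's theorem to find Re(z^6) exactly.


Step 1: By De Moivre's theorem, z^6 = 3^6 * e^(i*6*pi/3) = 729 * (cos(2*pi) + i*sin(2*pi))
Step 2: |z|^6 = 3^6 = 729
Step 3: Reduce the angle mod 2*pi: 2*pi - 2*pi = 0
Step 4: cos(0) = 1
Step 5: Re(z^6) = 729 * 1 = 729

729


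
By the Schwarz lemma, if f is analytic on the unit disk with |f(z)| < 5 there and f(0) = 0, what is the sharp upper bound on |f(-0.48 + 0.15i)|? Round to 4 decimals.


Step 1: g = f/5 maps D -> D with g(0) = 0, so by the Schwarz lemma |g(z)| <= |z|, i.e. |f(z)| <= 5|z|; this is sharp (f(z) = 5z).
Step 2: |z0|^2 = (-0.48)^2 + 0.15^2 = 0.2529
Step 3: |z0| = sqrt(0.2529) = 0.502892
Step 4: Best bound = 5 * |z0| = 5 * 0.502892 = 2.5145

2.5145


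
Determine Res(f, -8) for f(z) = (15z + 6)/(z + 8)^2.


Step 1: Pole of order 2 at z = -8
Step 2: Res = lim d/dz [(z + 8)^2 * f(z)] as z -> -8
Step 3: (z + 8)^2 * f(z) = 15z + 6
Step 4: d/dz[15z + 6] = 15

15


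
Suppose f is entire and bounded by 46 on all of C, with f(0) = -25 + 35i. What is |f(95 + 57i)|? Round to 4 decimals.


Step 1: By Liouville's theorem, a bounded entire function is constant.
Step 2: f(z) = f(0) = -25 + 35i for all z.
Step 3: |f(w)| = |-25 + 35i| = sqrt(625 + 1225)
Step 4: = 43.0116

43.0116


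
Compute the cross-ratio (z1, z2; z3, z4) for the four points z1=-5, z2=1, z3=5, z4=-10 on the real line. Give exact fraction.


Step 1: (z1-z3)(z2-z4) = (-10) * 11 = -110
Step 2: (z1-z4)(z2-z3) = 5 * (-4) = -20
Step 3: Cross-ratio = 110/20 = 11/2

11/2


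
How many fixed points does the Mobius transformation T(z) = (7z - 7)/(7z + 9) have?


Step 1: Fixed points satisfy T(z) = z
Step 2: 7z^2 + 2z + 7 = 0
Step 3: Discriminant = 2^2 - 4*7*7 = -192
Step 4: Number of fixed points = 2

2


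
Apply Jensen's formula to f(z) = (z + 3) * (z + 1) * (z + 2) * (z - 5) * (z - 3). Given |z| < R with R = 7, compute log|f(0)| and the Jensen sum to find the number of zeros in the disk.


Jensen's formula: (1/2pi)*integral log|f(Re^it)|dt = log|f(0)| + sum_{|a_k|<R} log(R/|a_k|)
Step 1: f(0) = 3 * 1 * 2 * (-5) * (-3) = 90
Step 2: log|f(0)| = log|-3| + log|-1| + log|-2| + log|5| + log|3| = 4.4998
Step 3: Zeros inside |z| < 7: -3, -1, -2, 5, 3
Step 4: Jensen sum = log(7/3) + log(7/1) + log(7/2) + log(7/5) + log(7/3) = 5.2297
Step 5: n(R) = number of terms in the Jensen sum = count of zeros inside |z| < 7 = 5

5


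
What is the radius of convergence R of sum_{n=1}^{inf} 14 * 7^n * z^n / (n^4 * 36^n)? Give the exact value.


Step 1: General term a_n = 14 * 7^n / (n^4 * 36^n)
Step 2: By the root test, |a_n|^(1/n) = 14^(1/n) * 7 / (n^(4/n) * 36) -> 7/36 as n -> infinity (since 14^(1/n) -> 1 and n^(4/n) -> 1)
Step 3: R = 1/lim|a_n|^(1/n) = 36/7

36/7


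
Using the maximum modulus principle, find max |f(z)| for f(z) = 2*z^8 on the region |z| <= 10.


Step 1: On |z| = 10, |f(z)| = 2 * |z|^8 = 2 * 10^8
Step 2: By maximum modulus principle, maximum is on boundary.
Step 3: Maximum = 2 * 100000000 = 200000000

200000000


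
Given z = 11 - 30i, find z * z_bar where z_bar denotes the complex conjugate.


Step 1: conj(z) = 11 + 30i
Step 2: z * conj(z) = 11^2 + (-30)^2
Step 3: = 121 + 900 = 1021

1021


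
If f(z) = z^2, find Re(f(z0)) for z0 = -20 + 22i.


Step 1: z0 = -20 + 22i
Step 2: z0^2 = (-20)^2 - 22^2 - 880i
Step 3: real part = 400 - 484 = -84

-84


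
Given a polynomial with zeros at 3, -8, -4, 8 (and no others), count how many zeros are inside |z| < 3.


Step 1: Check each root:
  z = 3: |3| = 3 >= 3
  z = -8: |-8| = 8 >= 3
  z = -4: |-4| = 4 >= 3
  z = 8: |8| = 8 >= 3
Step 2: Count = 0

0


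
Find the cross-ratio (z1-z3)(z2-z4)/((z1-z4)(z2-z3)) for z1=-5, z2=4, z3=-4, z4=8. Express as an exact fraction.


Step 1: (z1-z3)(z2-z4) = (-1) * (-4) = 4
Step 2: (z1-z4)(z2-z3) = (-13) * 8 = -104
Step 3: Cross-ratio = -4/104 = -1/26

-1/26


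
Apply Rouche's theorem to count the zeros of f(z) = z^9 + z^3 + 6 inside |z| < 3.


Step 1: On |z| = 3 the three terms have sizes |z^9| = 3^9 = 19683, |z^3| = 3^3 = 27, |6| = 6
Step 2: The dominant term is g(z) = z^9; let h(z) = z^3 + 6 so f = g + h
Step 3: On |z| = 3: |g| = 19683 and |h| <= 27 + 6 = 33
Step 4: Since 19683 > 33, |h| < |g| on |z| = 3, so by Rouche f has the same number of zeros as g inside |z| < 3
Step 5: g(z) = z^9 has 9 zeros (all at the origin) inside |z| < 3. Answer = 9

9


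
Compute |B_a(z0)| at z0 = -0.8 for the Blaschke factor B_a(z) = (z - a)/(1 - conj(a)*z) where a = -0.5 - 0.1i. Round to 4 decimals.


Step 1: Numerator z0 - a = -0.8 - (-0.5 - 0.1i) = -0.3 + 0.1i
Step 2: Denominator 1 - conj(a)*z0 = 1 - (-0.5 + 0.1i)*(-0.8) = 0.6 + 0.08i
Step 3: |z0 - a|^2 = (-0.3)^2 + 0.1^2 = 0.1; |1 - conj(a)*z0|^2 = 0.6^2 + 0.08^2 = 0.3664
Step 4: |B_a(-0.8)| = sqrt(0.1 / 0.3664) = sqrt(0.272926)
Step 5: = 0.5224

0.5224


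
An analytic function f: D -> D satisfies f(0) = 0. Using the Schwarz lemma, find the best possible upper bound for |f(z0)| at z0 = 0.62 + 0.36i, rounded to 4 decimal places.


Step 1: Schwarz lemma: if f: D -> D is analytic with f(0) = 0, then |f(z)| <= |z| for all z in D, and this is sharp (f(z) = z).
Step 2: |z0|^2 = 0.62^2 + 0.36^2 = 0.514
Step 3: |z0| = sqrt(0.514) = 0.716938
Step 4: Best bound = |z0| = 0.7169

0.7169


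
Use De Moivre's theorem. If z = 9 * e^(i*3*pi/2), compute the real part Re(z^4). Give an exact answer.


Step 1: By De Moivre's theorem, z^4 = 9^4 * e^(i*4*3*pi/2) = 6561 * (cos(6*pi) + i*sin(6*pi))
Step 2: |z|^4 = 9^4 = 6561
Step 3: Reduce the angle mod 2*pi: 6*pi - 6*pi = 0
Step 4: cos(0) = 1
Step 5: Re(z^4) = 6561 * 1 = 6561

6561


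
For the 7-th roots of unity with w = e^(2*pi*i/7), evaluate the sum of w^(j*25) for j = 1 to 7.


Step 1: The sum sum_{j=1}^{n} w^(k*j) equals n if n | k, else 0.
Step 2: Here n = 7, k = 25
Step 3: Does n divide k? 7 | 25 -> False
Step 4: Sum = 0

0


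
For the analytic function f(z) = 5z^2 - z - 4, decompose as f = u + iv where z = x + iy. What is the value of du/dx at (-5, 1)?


Step 1: f(z) = 5(x+iy)^2 - (x+iy) - 4
Step 2: u = 5(x^2 - y^2) - x - 4
Step 3: u_x = 10x - 1
Step 4: At (-5, 1): u_x = -50 - 1 = -51

-51


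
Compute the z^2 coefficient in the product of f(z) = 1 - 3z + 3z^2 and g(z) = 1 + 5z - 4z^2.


Step 1: z^2 term in f*g comes from: (1)*(-4z^2) + (-3z)*(5z) + (3z^2)*(1)
Step 2: = -4 - 15 + 3
Step 3: = -16

-16


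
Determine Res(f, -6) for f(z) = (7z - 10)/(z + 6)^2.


Step 1: Pole of order 2 at z = -6
Step 2: Res = lim d/dz [(z + 6)^2 * f(z)] as z -> -6
Step 3: (z + 6)^2 * f(z) = 7z - 10
Step 4: d/dz[7z - 10] = 7

7


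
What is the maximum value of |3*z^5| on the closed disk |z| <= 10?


Step 1: On |z| = 10, |f(z)| = 3 * |z|^5 = 3 * 10^5
Step 2: By maximum modulus principle, maximum is on boundary.
Step 3: Maximum = 3 * 100000 = 300000

300000


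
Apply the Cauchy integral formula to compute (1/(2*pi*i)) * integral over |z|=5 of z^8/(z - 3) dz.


Step 1: f(z) = z^8, a = 3 is inside |z| = 5
Step 2: By Cauchy integral formula: (1/(2pi*i)) * integral = f(a)
Step 3: f(3) = 3^8 = 6561

6561


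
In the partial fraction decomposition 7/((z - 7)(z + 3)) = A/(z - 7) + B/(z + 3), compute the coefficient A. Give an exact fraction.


Step 1: Multiply both sides by (z - 7) and set z = 7
Step 2: A = 7 / (7 + 3)
Step 3: A = 7 / 10
Step 4: A = 7/10

7/10


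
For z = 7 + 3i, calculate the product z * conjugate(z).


Step 1: conj(z) = 7 - 3i
Step 2: z * conj(z) = 7^2 + 3^2
Step 3: = 49 + 9 = 58

58


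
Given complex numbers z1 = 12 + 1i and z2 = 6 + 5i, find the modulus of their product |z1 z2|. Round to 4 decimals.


Step 1: |z1| = sqrt(12^2 + 1^2) = sqrt(145)
Step 2: |z2| = sqrt(6^2 + 5^2) = sqrt(61)
Step 3: |z1*z2| = |z1|*|z2| = sqrt(145) * sqrt(61) = sqrt(145 * 61) = sqrt(8845)
Step 4: = 94.0479

94.0479


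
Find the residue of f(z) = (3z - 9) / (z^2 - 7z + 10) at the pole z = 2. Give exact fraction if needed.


Step 1: Q(z) = z^2 - 7z + 10 = (z - 2)(z - 5)
Step 2: Q'(z) = 2z - 7
Step 3: Q'(2) = -3, P(2) = -3
Step 4: Res = P(2)/Q'(2) = -3/(-3) = 1

1


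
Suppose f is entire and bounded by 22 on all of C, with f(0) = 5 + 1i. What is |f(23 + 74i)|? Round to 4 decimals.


Step 1: By Liouville's theorem, a bounded entire function is constant.
Step 2: f(z) = f(0) = 5 + 1i for all z.
Step 3: |f(w)| = |5 + 1i| = sqrt(25 + 1)
Step 4: = 5.099

5.099


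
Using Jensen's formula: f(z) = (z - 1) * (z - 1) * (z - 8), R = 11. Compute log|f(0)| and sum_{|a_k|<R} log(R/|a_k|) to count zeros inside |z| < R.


Jensen's formula: (1/2pi)*integral log|f(Re^it)|dt = log|f(0)| + sum_{|a_k|<R} log(R/|a_k|)
Step 1: f(0) = (-1) * (-1) * (-8) = -8
Step 2: log|f(0)| = log|1| + log|1| + log|8| = 2.0794
Step 3: Zeros inside |z| < 11: 1, 1, 8
Step 4: Jensen sum = log(11/1) + log(11/1) + log(11/8) = 5.1142
Step 5: n(R) = number of terms in the Jensen sum = count of zeros inside |z| < 11 = 3

3
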